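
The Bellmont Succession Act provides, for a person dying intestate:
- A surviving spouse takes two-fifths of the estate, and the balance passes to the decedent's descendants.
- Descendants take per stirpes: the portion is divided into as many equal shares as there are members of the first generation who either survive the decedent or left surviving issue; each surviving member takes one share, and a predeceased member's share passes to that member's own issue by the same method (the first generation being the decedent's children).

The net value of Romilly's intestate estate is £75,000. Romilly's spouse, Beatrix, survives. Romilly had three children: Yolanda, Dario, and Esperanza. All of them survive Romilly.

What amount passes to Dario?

Beatrix takes two-fifths of £75,000 = £30,000. The remaining £45,000 passes to the descendants.
The descendants' portion (£45,000) is divided into 3 shares of £15,000: Yolanda, Dario, and Esperanza each take £15,000.

Dario receives £15,000.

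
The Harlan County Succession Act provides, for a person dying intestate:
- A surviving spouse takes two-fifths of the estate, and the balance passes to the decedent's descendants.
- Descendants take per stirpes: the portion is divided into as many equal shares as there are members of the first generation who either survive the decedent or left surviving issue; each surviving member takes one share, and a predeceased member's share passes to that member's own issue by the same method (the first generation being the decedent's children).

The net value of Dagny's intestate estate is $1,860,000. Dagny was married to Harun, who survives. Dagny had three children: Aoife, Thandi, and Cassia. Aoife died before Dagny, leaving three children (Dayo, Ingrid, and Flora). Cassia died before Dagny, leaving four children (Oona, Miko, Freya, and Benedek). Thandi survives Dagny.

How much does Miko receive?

Harun takes two-fifths of $1,860,000 = $744,000. The remaining $1,116,000 passes to the descendants.
The descendants' portion ($1,116,000) is divided into 3 shares of $372,000: Thandi takes $372,000; Aoife's $372,000 share passes to Aoife's issue; Cassia's $372,000 share passes to Cassia's issue.
Aoife's share ($372,000) is divided into 3 shares of $124,000: Dayo, Ingrid, and Flora each take $124,000.
Cassia's share ($372,000) is divided into 4 shares of $93,000: Oona, Miko, Freya, and Benedek each take $93,000.

Miko receives $93,000.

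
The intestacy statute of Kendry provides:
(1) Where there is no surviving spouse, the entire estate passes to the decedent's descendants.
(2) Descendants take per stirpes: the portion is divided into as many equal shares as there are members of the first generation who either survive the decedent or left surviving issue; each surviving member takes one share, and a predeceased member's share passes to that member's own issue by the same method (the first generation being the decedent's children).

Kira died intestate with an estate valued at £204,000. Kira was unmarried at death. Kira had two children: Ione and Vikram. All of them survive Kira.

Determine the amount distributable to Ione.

Ione receives £102,000.

The entire £204,000 passes to the descendants.
That amount (£204,000) is divided into 2 shares of £102,000: Ione and Vikram each take £102,000.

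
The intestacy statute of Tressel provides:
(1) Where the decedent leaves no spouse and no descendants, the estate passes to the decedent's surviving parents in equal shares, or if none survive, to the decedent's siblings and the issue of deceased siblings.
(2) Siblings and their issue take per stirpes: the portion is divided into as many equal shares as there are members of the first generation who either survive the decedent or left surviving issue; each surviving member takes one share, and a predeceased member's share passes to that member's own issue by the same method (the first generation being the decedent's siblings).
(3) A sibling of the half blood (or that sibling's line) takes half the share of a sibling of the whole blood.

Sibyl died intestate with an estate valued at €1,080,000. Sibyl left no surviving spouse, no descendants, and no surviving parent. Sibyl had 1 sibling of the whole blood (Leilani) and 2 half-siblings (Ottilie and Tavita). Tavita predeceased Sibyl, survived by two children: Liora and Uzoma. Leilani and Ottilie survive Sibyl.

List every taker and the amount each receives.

Leilani: €540,000; Ottilie: €270,000; Liora: €135,000; Uzoma: €135,000

The entire €1,080,000 passes to the siblings and their issue.
Counting each half-blood sibling's line as half a unit, there are 2 units in €1,080,000, so one unit is €540,000. Whole-blood lines (Leilani) take €540,000 each; half-blood lines (Ottilie and Tavita) take €270,000 each.
Tavita's share (€270,000) is divided into 2 shares of €135,000: Liora and Uzoma each take €135,000.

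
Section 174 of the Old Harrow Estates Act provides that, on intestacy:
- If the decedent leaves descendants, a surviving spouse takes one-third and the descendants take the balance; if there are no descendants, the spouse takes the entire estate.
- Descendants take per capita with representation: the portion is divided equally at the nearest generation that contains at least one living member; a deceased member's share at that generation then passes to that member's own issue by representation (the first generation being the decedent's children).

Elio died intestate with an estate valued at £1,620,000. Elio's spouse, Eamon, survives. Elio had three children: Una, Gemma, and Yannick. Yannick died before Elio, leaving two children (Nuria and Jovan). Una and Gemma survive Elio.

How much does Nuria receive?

Nuria receives £180,000.

Eamon takes one-third of £1,620,000 = £540,000. The remaining £1,080,000 passes to the descendants.
The descendants' portion (£1,080,000) is divided into 3 shares of £360,000: Una and Gemma each take £360,000; Yannick's £360,000 share passes to Yannick's issue.
Yannick's share (£360,000) is divided into 2 shares of £180,000: Nuria and Jovan each take £180,000.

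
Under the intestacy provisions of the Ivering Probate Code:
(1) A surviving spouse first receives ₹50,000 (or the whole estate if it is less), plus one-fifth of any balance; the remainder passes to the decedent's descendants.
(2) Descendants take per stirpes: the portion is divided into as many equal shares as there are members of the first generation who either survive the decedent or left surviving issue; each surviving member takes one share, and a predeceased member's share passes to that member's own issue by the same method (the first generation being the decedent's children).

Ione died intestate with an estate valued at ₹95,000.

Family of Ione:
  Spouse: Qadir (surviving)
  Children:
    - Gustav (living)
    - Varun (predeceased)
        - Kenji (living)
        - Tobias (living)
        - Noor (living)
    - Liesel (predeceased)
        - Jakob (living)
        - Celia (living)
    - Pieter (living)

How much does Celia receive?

Qadir first takes ₹50,000, leaving a balance of ₹45,000. Qadir then takes one-fifth of the balance (₹9,000), for a total of ₹59,000. The remaining ₹36,000 passes to the descendants.
The descendants' portion (₹36,000) is divided into 4 shares of ₹9,000: Gustav and Pieter each take ₹9,000; Varun's ₹9,000 share passes to Varun's issue; Liesel's ₹9,000 share passes to Liesel's issue.
Varun's share (₹9,000) is divided into 3 shares of ₹3,000: Kenji, Tobias, and Noor each take ₹3,000.
Liesel's share (₹9,000) is divided into 2 shares of ₹4,500: Jakob and Celia each take ₹4,500.

Celia receives ₹4,500.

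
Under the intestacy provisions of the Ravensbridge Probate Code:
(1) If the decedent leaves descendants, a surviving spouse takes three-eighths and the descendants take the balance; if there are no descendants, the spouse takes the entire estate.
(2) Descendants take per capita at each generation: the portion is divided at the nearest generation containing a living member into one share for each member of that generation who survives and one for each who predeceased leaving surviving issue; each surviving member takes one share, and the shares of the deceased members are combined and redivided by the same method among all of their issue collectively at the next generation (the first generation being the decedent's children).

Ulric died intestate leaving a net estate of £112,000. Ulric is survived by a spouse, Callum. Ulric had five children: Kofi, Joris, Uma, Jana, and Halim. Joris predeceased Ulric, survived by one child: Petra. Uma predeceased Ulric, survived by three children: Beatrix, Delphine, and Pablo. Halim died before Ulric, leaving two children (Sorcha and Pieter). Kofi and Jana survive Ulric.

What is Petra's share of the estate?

Callum takes three-eighths of £112,000 = £42,000. The remaining £70,000 passes to the descendants.
The descendants' portion (£70,000) is divided at the children's generation into 5 shares of £14,000. Kofi and Jana each take £14,000. The 3 shares of the deceased (Joris, Uma, and Halim) are combined into a pool of £42,000.
That pool (£42,000) is divided at the grandchildren's generation equally among Petra, Beatrix, Delphine, Pablo, Sorcha, and Pieter: £7,000 each.

Petra receives £7,000.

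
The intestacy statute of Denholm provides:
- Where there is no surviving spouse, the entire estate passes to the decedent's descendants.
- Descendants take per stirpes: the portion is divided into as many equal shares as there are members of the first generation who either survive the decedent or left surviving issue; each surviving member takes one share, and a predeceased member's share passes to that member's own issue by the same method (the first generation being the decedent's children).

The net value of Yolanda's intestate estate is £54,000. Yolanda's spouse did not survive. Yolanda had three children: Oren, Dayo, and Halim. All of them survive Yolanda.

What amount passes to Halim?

The entire £54,000 passes to the descendants.
That amount (£54,000) is divided into 3 shares of £18,000: Oren, Dayo, and Halim each take £18,000.

Halim receives £18,000.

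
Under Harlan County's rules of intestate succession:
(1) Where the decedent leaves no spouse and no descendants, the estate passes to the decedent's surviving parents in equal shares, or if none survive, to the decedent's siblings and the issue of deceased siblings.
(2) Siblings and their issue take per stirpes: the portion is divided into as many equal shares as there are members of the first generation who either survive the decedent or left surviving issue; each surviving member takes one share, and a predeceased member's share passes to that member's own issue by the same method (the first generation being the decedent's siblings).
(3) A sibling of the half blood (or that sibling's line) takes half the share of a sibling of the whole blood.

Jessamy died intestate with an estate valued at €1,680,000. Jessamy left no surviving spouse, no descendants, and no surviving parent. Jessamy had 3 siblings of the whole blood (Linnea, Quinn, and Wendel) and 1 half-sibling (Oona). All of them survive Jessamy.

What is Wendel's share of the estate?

Wendel receives €480,000.

The entire €1,680,000 passes to the siblings and their issue.
Counting each half-blood sibling's line as half a unit, there are 7/2 units in €1,680,000, so one unit is €480,000. Whole-blood lines (Linnea, Quinn, and Wendel) take €480,000 each; half-blood lines (Oona) take €240,000 each.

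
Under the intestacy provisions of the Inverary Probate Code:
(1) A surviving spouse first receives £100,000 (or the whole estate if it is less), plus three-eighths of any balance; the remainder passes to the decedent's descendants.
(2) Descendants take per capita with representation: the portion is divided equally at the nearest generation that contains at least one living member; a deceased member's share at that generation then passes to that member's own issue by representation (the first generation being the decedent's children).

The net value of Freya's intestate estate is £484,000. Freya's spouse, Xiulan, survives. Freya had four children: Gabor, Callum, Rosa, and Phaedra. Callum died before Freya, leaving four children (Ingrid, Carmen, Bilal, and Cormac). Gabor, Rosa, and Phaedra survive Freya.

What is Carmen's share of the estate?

Carmen receives £15,000.

Xiulan first takes £100,000, leaving a balance of £384,000. Xiulan then takes three-eighths of the balance (£144,000), for a total of £244,000. The remaining £240,000 passes to the descendants.
The descendants' portion (£240,000) is divided into 4 shares of £60,000: Gabor, Rosa, and Phaedra each take £60,000; Callum's £60,000 share passes to Callum's issue.
Callum's share (£60,000) is divided into 4 shares of £15,000: Ingrid, Carmen, Bilal, and Cormac each take £15,000.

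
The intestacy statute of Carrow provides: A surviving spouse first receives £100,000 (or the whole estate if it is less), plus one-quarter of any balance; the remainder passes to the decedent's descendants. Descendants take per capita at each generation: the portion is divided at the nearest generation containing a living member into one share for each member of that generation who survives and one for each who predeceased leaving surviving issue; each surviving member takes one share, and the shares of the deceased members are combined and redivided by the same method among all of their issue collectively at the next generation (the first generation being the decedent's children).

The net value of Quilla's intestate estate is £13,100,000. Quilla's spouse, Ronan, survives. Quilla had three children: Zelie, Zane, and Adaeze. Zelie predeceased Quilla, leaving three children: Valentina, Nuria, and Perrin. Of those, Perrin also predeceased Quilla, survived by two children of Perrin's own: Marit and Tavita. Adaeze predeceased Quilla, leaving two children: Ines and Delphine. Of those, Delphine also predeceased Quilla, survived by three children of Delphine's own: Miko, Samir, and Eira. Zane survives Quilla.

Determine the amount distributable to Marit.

Ronan first takes £100,000, leaving a balance of £13,000,000. Ronan then takes one-quarter of the balance (£3,250,000), for a total of £3,350,000. The remaining £9,750,000 passes to the descendants.
The descendants' portion (£9,750,000) is divided at the children's generation into 3 shares of £3,250,000. Zane takes £3,250,000. The 2 shares of the deceased (Zelie and Adaeze) are combined into a pool of £6,500,000.
That pool (£6,500,000) is divided at the grandchildren's generation into 5 shares of £1,300,000. Valentina, Nuria, and Ines each take £1,300,000. The 2 shares of the deceased (Perrin and Delphine) are combined into a pool of £2,600,000.
That pool (£2,600,000) is divided at the great-grandchildren's generation equally among Marit, Tavita, Miko, Samir, and Eira: £520,000 each.

Marit receives £520,000.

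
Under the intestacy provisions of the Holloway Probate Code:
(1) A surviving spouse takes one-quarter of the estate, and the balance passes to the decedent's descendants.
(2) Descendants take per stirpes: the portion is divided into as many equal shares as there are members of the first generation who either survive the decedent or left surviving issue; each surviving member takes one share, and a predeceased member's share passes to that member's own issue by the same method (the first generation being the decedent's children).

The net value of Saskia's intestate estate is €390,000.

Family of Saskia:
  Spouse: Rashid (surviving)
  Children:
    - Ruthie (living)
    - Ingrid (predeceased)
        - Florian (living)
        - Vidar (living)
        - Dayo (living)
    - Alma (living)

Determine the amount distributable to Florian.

Rashid takes one-quarter of €390,000 = €97,500. The remaining €292,500 passes to the descendants.
The descendants' portion (€292,500) is divided into 3 shares of €97,500: Ruthie and Alma each take €97,500; Ingrid's €97,500 share passes to Ingrid's issue.
Ingrid's share (€97,500) is divided into 3 shares of €32,500: Florian, Vidar, and Dayo each take €32,500.

Florian receives €32,500.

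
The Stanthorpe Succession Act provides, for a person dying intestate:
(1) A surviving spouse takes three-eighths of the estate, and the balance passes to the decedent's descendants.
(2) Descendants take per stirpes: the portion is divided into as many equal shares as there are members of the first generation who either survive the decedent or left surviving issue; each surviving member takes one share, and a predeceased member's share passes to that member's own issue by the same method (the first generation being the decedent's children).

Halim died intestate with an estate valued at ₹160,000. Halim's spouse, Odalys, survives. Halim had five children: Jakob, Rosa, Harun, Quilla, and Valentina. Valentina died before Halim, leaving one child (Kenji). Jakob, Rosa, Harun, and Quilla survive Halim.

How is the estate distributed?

Odalys: ₹60,000; Jakob: ₹20,000; Rosa: ₹20,000; Harun: ₹20,000; Quilla: ₹20,000; Kenji: ₹20,000

Odalys takes three-eighths of ₹160,000 = ₹60,000. The remaining ₹100,000 passes to the descendants.
The descendants' portion (₹100,000) is divided into 5 shares of ₹20,000: Jakob, Rosa, Harun, and Quilla each take ₹20,000; Valentina's ₹20,000 share passes to Valentina's issue.
Valentina's share (₹20,000) passes entirely to Kenji.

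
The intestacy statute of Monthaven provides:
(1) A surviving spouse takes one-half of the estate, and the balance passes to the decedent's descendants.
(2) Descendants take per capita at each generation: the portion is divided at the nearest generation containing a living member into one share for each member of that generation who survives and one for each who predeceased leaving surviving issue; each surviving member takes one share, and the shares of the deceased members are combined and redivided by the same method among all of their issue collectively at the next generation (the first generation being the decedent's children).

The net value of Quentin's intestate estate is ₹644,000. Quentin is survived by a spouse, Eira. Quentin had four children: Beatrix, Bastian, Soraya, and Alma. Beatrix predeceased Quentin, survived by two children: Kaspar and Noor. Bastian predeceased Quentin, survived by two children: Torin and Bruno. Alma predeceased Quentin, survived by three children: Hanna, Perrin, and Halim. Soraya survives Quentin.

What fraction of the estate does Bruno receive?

Eira takes one-half of ₹644,000 = ₹322,000. The remaining ₹322,000 passes to the descendants.
The descendants' portion (₹322,000) is divided at the children's generation into 4 shares of ₹80,500. Soraya takes ₹80,500. The 3 shares of the deceased (Beatrix, Bastian, and Alma) are combined into a pool of ₹241,500.
That pool (₹241,500) is divided at the grandchildren's generation equally among Kaspar, Noor, Torin, Bruno, Hanna, Perrin, and Halim: ₹34,500 each.

Bruno receives 3/56 of the estate.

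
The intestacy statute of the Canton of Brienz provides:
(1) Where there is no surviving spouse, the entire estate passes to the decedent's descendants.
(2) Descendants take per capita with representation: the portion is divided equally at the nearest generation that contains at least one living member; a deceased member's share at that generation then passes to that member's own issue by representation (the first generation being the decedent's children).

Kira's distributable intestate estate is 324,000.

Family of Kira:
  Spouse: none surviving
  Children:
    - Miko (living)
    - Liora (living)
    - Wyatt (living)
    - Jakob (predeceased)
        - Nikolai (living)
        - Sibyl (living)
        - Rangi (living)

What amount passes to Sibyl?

The entire 324,000 passes to the descendants.
That amount (324,000) is divided into 4 shares of 81,000: Miko, Liora, and Wyatt each take 81,000; Jakob's 81,000 share passes to Jakob's issue.
Jakob's share (81,000) is divided into 3 shares of 27,000: Nikolai, Sibyl, and Rangi each take 27,000.

Sibyl receives 27,000.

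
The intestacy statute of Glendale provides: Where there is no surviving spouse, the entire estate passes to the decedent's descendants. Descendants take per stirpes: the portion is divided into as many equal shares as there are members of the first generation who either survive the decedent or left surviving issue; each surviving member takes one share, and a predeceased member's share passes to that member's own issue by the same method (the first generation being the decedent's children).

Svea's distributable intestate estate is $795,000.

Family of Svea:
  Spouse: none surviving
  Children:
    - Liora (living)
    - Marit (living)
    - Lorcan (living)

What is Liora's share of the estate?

Liora receives $265,000.

The entire $795,000 passes to the descendants.
That amount ($795,000) is divided into 3 shares of $265,000: Liora, Marit, and Lorcan each take $265,000.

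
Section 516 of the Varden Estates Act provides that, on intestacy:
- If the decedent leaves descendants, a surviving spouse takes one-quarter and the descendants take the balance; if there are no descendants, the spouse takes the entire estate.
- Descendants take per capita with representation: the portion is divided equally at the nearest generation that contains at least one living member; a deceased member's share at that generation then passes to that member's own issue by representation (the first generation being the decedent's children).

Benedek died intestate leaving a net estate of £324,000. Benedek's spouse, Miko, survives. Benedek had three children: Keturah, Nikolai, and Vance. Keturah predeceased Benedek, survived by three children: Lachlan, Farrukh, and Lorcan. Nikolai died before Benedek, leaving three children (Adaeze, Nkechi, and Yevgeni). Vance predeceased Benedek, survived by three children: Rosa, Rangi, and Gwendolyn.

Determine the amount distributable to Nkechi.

Nkechi receives £27,000.

Miko takes one-quarter of £324,000 = £81,000. The remaining £243,000 passes to the descendants.
No child survives, so the initial division is made at the grandchildren's generation.
The descendants' portion (£243,000) is divided into 9 shares of £27,000: Lachlan, Farrukh, Lorcan, Adaeze, Nkechi, Yevgeni, Rosa, Rangi, and Gwendolyn each take £27,000.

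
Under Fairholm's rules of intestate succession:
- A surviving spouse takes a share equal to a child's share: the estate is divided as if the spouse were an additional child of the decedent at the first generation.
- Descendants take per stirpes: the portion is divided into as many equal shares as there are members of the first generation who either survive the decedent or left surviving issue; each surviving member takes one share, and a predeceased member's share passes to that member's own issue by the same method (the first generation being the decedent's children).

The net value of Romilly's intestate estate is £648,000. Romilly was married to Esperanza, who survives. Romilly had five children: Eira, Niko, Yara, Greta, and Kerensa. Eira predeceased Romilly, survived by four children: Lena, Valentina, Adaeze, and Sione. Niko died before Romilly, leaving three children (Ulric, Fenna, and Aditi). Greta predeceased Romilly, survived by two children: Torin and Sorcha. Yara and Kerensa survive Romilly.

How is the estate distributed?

The spouse counts as an additional share at the children's level, so there are 6 primary shares of £108,000. Esperanza takes one such share (£108,000).
The children's combined portion (£540,000) is divided into 5 shares of £108,000: Yara and Kerensa each take £108,000; Eira's £108,000 share passes to Eira's issue; Niko's £108,000 share passes to Niko's issue; Greta's £108,000 share passes to Greta's issue.
Eira's share (£108,000) is divided into 4 shares of £27,000: Lena, Valentina, Adaeze, and Sione each take £27,000.
Niko's share (£108,000) is divided into 3 shares of £36,000: Ulric, Fenna, and Aditi each take £36,000.
Greta's share (£108,000) is divided into 2 shares of £54,000: Torin and Sorcha each take £54,000.

Esperanza: £108,000; Lena: £27,000; Valentina: £27,000; Adaeze: £27,000; Sione: £27,000; Ulric: £36,000; Fenna: £36,000; Aditi: £36,000; Yara: £108,000; Torin: £54,000; Sorcha: £54,000; Kerensa: £108,000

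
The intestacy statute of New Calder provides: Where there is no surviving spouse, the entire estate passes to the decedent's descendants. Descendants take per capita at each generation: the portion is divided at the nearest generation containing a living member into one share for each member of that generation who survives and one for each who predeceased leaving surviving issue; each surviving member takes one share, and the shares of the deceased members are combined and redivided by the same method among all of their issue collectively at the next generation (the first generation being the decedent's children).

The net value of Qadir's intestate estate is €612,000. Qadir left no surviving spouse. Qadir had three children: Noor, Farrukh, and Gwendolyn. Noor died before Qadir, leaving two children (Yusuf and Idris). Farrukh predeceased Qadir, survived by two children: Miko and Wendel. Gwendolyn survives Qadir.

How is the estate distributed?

Yusuf: €102,000; Idris: €102,000; Miko: €102,000; Wendel: €102,000; Gwendolyn: €204,000

The entire €612,000 passes to the descendants.
That amount (€612,000) is divided at the children's generation into 3 shares of €204,000. Gwendolyn takes €204,000. The 2 shares of the deceased (Noor and Farrukh) are combined into a pool of €408,000.
That pool (€408,000) is divided at the grandchildren's generation equally among Yusuf, Idris, Miko, and Wendel: €102,000 each.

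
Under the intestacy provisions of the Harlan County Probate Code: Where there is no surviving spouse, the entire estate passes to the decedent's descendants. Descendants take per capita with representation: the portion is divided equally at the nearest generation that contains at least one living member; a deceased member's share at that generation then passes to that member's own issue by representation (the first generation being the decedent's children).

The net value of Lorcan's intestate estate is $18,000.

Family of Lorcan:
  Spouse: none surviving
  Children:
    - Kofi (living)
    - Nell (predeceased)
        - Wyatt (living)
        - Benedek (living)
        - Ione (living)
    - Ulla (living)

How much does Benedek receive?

Benedek receives $2,000.

The entire $18,000 passes to the descendants.
That amount ($18,000) is divided into 3 shares of $6,000: Kofi and Ulla each take $6,000; Nell's $6,000 share passes to Nell's issue.
Nell's share ($6,000) is divided into 3 shares of $2,000: Wyatt, Benedek, and Ione each take $2,000.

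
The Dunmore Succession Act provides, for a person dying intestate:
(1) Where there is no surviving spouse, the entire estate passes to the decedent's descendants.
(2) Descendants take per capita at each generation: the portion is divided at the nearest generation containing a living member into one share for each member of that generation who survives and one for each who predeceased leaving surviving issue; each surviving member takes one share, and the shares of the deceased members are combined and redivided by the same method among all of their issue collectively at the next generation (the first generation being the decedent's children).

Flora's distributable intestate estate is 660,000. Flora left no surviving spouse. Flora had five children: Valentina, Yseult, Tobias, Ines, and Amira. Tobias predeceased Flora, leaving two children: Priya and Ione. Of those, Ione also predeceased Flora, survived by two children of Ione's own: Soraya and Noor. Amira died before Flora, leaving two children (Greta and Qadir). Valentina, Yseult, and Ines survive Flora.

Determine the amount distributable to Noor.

The entire 660,000 passes to the descendants.
That amount (660,000) is divided at the children's generation into 5 shares of 132,000. Valentina, Yseult, and Ines each take 132,000. The 2 shares of the deceased (Tobias and Amira) are combined into a pool of 264,000.
That pool (264,000) is divided at the grandchildren's generation into 4 shares of 66,000. Priya, Greta, and Qadir each take 66,000. The remaining share for the deceased Ione (66,000) is carried to the next generation.
That pool (66,000) is divided at the great-grandchildren's generation equally among Soraya and Noor: 33,000 each.

Noor receives 33,000.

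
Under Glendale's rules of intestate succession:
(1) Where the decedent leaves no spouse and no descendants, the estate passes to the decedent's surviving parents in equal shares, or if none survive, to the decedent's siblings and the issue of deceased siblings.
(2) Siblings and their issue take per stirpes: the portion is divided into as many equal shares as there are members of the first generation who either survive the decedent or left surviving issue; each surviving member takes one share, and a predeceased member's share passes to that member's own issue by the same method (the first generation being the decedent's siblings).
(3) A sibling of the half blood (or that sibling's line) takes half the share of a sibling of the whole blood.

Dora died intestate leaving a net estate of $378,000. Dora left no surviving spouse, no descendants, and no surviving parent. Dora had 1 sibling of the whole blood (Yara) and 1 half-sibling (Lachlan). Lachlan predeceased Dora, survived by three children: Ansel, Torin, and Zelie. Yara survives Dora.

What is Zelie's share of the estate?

Zelie receives $42,000.

The entire $378,000 passes to the siblings and their issue.
Counting each half-blood sibling's line as half a unit, there are 3/2 units in $378,000, so one unit is $252,000. Whole-blood lines (Yara) take $252,000 each; half-blood lines (Lachlan) take $126,000 each.
Lachlan's share ($126,000) is divided into 3 shares of $42,000: Ansel, Torin, and Zelie each take $42,000.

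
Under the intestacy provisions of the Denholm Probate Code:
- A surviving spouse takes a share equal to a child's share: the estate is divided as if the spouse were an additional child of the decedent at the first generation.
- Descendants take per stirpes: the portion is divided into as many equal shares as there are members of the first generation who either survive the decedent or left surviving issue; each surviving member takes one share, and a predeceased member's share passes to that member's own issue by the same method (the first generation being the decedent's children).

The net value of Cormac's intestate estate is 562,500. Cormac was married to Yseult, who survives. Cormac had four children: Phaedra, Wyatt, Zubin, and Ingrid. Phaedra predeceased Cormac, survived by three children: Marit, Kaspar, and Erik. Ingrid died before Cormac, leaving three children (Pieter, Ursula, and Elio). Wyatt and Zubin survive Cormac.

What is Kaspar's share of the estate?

The spouse counts as an additional share at the children's level, so there are 5 primary shares of 112,500. Yseult takes one such share (112,500).
The children's combined portion (450,000) is divided into 4 shares of 112,500: Wyatt and Zubin each take 112,500; Phaedra's 112,500 share passes to Phaedra's issue; Ingrid's 112,500 share passes to Ingrid's issue.
Phaedra's share (112,500) is divided into 3 shares of 37,500: Marit, Kaspar, and Erik each take 37,500.
Ingrid's share (112,500) is divided into 3 shares of 37,500: Pieter, Ursula, and Elio each take 37,500.

Kaspar receives 37,500.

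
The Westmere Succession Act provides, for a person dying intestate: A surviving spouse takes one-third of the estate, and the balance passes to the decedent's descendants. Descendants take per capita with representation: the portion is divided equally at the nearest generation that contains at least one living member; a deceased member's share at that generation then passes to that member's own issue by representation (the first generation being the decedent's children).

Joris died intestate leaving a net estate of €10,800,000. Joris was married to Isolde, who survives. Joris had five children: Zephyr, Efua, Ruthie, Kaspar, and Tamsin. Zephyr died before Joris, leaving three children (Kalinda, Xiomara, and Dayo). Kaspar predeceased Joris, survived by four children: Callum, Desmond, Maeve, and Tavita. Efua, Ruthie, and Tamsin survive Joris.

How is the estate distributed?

Isolde takes one-third of €10,800,000 = €3,600,000. The remaining €7,200,000 passes to the descendants.
The descendants' portion (€7,200,000) is divided into 5 shares of €1,440,000: Efua, Ruthie, and Tamsin each take €1,440,000; Zephyr's €1,440,000 share passes to Zephyr's issue; Kaspar's €1,440,000 share passes to Kaspar's issue.
Zephyr's share (€1,440,000) is divided into 3 shares of €480,000: Kalinda, Xiomara, and Dayo each take €480,000.
Kaspar's share (€1,440,000) is divided into 4 shares of €360,000: Callum, Desmond, Maeve, and Tavita each take €360,000.

Isolde: €3,600,000; Kalinda: €480,000; Xiomara: €480,000; Dayo: €480,000; Efua: €1,440,000; Ruthie: €1,440,000; Callum: €360,000; Desmond: €360,000; Maeve: €360,000; Tavita: €360,000; Tamsin: €1,440,000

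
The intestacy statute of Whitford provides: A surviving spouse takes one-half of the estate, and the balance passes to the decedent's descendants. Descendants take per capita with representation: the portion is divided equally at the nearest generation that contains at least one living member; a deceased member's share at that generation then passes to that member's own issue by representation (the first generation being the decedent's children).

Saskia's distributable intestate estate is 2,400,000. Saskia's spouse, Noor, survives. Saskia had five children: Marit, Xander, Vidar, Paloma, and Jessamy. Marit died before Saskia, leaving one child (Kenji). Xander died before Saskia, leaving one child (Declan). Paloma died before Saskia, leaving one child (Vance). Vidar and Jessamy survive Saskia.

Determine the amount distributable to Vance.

Noor takes one-half of 2,400,000 = 1,200,000. The remaining 1,200,000 passes to the descendants.
The descendants' portion (1,200,000) is divided into 5 shares of 240,000: Vidar and Jessamy each take 240,000; Marit's 240,000 share passes to Marit's issue; Xander's 240,000 share passes to Xander's issue; Paloma's 240,000 share passes to Paloma's issue.
Marit's share (240,000) passes entirely to Kenji.
Xander's share (240,000) passes entirely to Declan.
Paloma's share (240,000) passes entirely to Vance.

Vance receives 240,000.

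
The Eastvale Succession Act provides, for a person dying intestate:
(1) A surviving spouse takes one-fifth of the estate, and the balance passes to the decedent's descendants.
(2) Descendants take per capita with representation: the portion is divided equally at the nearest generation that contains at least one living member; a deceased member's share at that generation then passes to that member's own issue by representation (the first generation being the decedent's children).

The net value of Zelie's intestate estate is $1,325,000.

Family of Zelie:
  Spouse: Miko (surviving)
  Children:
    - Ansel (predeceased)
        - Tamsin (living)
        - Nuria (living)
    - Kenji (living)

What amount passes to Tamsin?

Miko takes one-fifth of $1,325,000 = $265,000. The remaining $1,060,000 passes to the descendants.
The descendants' portion ($1,060,000) is divided into 2 shares of $530,000: Kenji takes $530,000; Ansel's $530,000 share passes to Ansel's issue.
Ansel's share ($530,000) is divided into 2 shares of $265,000: Tamsin and Nuria each take $265,000.

Tamsin receives $265,000.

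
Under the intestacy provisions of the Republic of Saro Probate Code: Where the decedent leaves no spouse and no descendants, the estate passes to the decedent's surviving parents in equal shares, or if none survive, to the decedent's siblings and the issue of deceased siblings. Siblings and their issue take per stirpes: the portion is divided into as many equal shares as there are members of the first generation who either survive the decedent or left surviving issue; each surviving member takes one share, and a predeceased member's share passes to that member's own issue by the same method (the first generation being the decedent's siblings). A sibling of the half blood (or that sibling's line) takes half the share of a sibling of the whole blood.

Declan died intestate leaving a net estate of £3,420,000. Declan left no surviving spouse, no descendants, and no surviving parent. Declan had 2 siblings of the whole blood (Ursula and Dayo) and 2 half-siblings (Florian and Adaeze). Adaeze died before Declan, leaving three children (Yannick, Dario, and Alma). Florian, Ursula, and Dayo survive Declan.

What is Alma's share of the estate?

Alma receives £190,000.

The entire £3,420,000 passes to the siblings and their issue.
Counting each half-blood sibling's line as half a unit, there are 3 units in £3,420,000, so one unit is £1,140,000. Whole-blood lines (Ursula and Dayo) take £1,140,000 each; half-blood lines (Florian and Adaeze) take £570,000 each.
Adaeze's share (£570,000) is divided into 3 shares of £190,000: Yannick, Dario, and Alma each take £190,000.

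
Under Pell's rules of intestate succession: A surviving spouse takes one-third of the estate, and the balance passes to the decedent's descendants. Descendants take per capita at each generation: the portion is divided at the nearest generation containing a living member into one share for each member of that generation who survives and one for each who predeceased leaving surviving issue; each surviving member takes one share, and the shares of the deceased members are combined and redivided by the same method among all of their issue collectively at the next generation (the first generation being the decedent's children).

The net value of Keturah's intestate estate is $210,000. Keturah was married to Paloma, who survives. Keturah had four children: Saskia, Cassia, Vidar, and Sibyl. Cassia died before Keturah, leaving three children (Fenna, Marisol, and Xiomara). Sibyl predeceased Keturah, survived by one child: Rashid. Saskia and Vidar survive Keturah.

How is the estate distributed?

Paloma takes one-third of $210,000 = $70,000. The remaining $140,000 passes to the descendants.
The descendants' portion ($140,000) is divided at the children's generation into 4 shares of $35,000. Saskia and Vidar each take $35,000. The 2 shares of the deceased (Cassia and Sibyl) are combined into a pool of $70,000.
That pool ($70,000) is divided at the grandchildren's generation equally among Fenna, Marisol, Xiomara, and Rashid: $17,500 each.

Paloma: $70,000; Saskia: $35,000; Fenna: $17,500; Marisol: $17,500; Xiomara: $17,500; Vidar: $35,000; Rashid: $17,500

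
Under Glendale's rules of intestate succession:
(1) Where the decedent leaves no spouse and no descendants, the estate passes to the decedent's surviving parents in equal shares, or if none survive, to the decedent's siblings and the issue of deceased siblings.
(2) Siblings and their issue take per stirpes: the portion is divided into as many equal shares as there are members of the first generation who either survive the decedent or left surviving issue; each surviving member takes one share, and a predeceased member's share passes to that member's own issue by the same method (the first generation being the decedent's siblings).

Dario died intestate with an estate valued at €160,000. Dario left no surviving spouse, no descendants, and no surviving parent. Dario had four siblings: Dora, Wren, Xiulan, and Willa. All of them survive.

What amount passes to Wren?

The entire €160,000 passes to the siblings and their issue.
That amount (€160,000) is divided into 4 shares of €40,000: Dora, Wren, Xiulan, and Willa each take €40,000.

Wren receives €40,000.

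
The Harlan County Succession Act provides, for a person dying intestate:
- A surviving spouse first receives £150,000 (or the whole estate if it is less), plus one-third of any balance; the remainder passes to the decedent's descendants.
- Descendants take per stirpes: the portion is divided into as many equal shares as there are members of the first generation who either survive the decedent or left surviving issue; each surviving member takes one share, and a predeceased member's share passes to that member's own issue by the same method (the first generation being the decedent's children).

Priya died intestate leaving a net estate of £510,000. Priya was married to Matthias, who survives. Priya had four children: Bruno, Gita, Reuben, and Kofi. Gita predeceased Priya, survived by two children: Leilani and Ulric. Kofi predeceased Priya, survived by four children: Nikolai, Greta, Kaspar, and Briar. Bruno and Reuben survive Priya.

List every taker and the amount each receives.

Matthias first takes £150,000, leaving a balance of £360,000. Matthias then takes one-third of the balance (£120,000), for a total of £270,000. The remaining £240,000 passes to the descendants.
The descendants' portion (£240,000) is divided into 4 shares of £60,000: Bruno and Reuben each take £60,000; Gita's £60,000 share passes to Gita's issue; Kofi's £60,000 share passes to Kofi's issue.
Gita's share (£60,000) is divided into 2 shares of £30,000: Leilani and Ulric each take £30,000.
Kofi's share (£60,000) is divided into 4 shares of £15,000: Nikolai, Greta, Kaspar, and Briar each take £15,000.

Matthias: £270,000; Bruno: £60,000; Leilani: £30,000; Ulric: £30,000; Reuben: £60,000; Nikolai: £15,000; Greta: £15,000; Kaspar: £15,000; Briar: £15,000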